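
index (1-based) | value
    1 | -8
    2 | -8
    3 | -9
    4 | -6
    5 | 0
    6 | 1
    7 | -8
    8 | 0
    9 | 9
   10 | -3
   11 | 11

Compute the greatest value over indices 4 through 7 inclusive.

1

Elements at indices 4..7: -6, 0, 1, -8
max(-6, 0, 1, -8) = 1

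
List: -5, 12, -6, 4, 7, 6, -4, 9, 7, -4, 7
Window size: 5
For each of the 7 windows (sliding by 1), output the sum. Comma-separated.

12, 23, 7, 22, 25, 14, 15

-5 12 -6 4 7 → sum 12
12 -6 4 7 6 → sum 23
-6 4 7 6 -4 → sum 7
4 7 6 -4 9 → sum 22
7 6 -4 9 7 → sum 25
6 -4 9 7 -4 → sum 14
-4 9 7 -4 7 → sum 15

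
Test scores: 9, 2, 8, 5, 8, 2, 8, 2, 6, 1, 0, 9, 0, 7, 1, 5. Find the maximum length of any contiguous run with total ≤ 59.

→ 9: sum 9, len 1
→ 2: sum 11, len 2
→ 8: sum 19, len 3
→ 5: sum 24, len 4
→ 8: sum 32, len 5
→ 2: sum 34, len 6
→ 8: sum 42, len 7
→ 2: sum 44, len 8
→ 6: sum 50, len 9
→ 1: sum 51, len 10
→ 0: sum 51, len 11
→ 9 (dropped 9): sum 51, len 11
→ 0: sum 51, len 12
→ 7: sum 58, len 13
→ 1: sum 59, len 14
→ 5 (dropped 2, 8): sum 54, len 13
Longest length seen: 14.

14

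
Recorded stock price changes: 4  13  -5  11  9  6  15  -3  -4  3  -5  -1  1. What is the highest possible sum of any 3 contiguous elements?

4 13 -5 → sum 12
13 -5 11 → sum 19
-5 11 9 → sum 15
11 9 6 → sum 26
9 6 15 → sum 30
6 15 -3 → sum 18
15 -3 -4 → sum 8
-3 -4 3 → sum -4
-4 3 -5 → sum -6
3 -5 -1 → sum -3
-5 -1 1 → sum -5
Highest of these is 30.

30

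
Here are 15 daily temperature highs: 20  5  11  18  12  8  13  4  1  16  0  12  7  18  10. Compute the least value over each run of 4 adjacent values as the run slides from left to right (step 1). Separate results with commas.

Sliding a size-4 window across the 15 values:
(20, 5, 11, 18) → min 5
(5, 11, 18, 12) → min 5
(11, 18, 12, 8) → min 8
(18, 12, 8, 13) → min 8
(12, 8, 13, 4) → min 4
(8, 13, 4, 1) → min 1
(13, 4, 1, 16) → min 1
(4, 1, 16, 0) → min 0
(1, 16, 0, 12) → min 0
(16, 0, 12, 7) → min 0
(0, 12, 7, 18) → min 0
(12, 7, 18, 10) → min 7

5, 5, 8, 8, 4, 1, 1, 0, 0, 0, 0, 7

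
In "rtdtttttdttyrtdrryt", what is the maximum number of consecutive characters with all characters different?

4

add r: [r] len 1
add t: [r, t] len 2
add d: [r, t, d] len 3
add t (repeat t, move left end past it): [d, t] len 2
add t (repeat t, move left end past it): [t] len 1
add t (repeat t, move left end past it): [t] len 1
add t (repeat t, move left end past it): [t] len 1
add t (repeat t, move left end past it): [t] len 1
add d: [t, d] len 2
add t (repeat t, move left end past it): [d, t] len 2
add t (repeat t, move left end past it): [t] len 1
add y: [t, y] len 2
add r: [t, y, r] len 3
add t (repeat t, move left end past it): [y, r, t] len 3
add d: [y, r, t, d] len 4
add r (repeat r, move left end past it): [t, d, r] len 3
add r (repeat r, move left end past it): [r] len 1
add y: [r, y] len 2
add t: [r, y, t] len 3
Longest all-distinct length: 4.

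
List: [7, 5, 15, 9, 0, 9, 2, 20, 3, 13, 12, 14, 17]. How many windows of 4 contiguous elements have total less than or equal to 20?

7 5 15 9 → sum 36
5 15 9 0 → sum 29
15 9 0 9 → sum 33
9 0 9 2 → sum 20  ≤ 20 ✓
0 9 2 20 → sum 31
9 2 20 3 → sum 34
2 20 3 13 → sum 38
20 3 13 12 → sum 48
3 13 12 14 → sum 42
13 12 14 17 → sum 56
1 window satisfy the condition.

1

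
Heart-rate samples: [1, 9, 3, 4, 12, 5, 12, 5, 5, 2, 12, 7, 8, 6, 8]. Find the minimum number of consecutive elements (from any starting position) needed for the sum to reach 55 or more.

8

add 1: running sum 1 < 55
add 9: running sum 10 < 55
add 3: running sum 13 < 55
add 4: running sum 17 < 55
add 12: running sum 29 < 55
add 5: running sum 34 < 55
add 12: running sum 46 < 55
add 5: running sum 51 < 55
end 8: [9, 3, 4, 12, 5, 12, 5, 5] sum 55, len 8
end 9: [9, 3, 4, 12, 5, 12, 5, 5, 2] sum 57, len 9
end 10: [4, 12, 5, 12, 5, 5, 2, 12] sum 57, len 8
end 11: [12, 5, 12, 5, 5, 2, 12, 7] sum 60, len 8
end 12: [5, 12, 5, 5, 2, 12, 7, 8] sum 56, len 8
end 13: [12, 5, 5, 2, 12, 7, 8, 6] sum 57, len 8
end 14: [12, 5, 5, 2, 12, 7, 8, 6, 8] sum 65, len 9
Shortest qualifying length: 8.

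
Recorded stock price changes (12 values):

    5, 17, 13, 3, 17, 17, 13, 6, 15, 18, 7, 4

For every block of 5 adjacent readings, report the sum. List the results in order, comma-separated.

Sliding a size-5 window across the 12 values:
5 17 13 3 17 → sum 55
17 13 3 17 17 → sum 67
13 3 17 17 13 → sum 63
3 17 17 13 6 → sum 56
17 17 13 6 15 → sum 68
17 13 6 15 18 → sum 69
13 6 15 18 7 → sum 59
6 15 18 7 4 → sum 50

55, 67, 63, 56, 68, 69, 59, 50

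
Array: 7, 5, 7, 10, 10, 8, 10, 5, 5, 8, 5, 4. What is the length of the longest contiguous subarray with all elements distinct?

add 7: [7] len 1
add 5: [7, 5] len 2
add 7 (repeat 7, move left end past it): [5, 7] len 2
add 10: [5, 7, 10] len 3
add 10 (repeat 10, move left end past it): [10] len 1
add 8: [10, 8] len 2
add 10 (repeat 10, move left end past it): [8, 10] len 2
add 5: [8, 10, 5] len 3
add 5 (repeat 5, move left end past it): [5] len 1
add 8: [5, 8] len 2
add 5 (repeat 5, move left end past it): [8, 5] len 2
add 4: [8, 5, 4] len 3
Longest all-distinct length: 3.

3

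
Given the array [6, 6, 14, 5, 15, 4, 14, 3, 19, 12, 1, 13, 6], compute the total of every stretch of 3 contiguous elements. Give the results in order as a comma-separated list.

26, 25, 34, 24, 33, 21, 36, 34, 32, 26, 20

[6, 6, 14] → sum 26
[6, 14, 5] → sum 25
[14, 5, 15] → sum 34
[5, 15, 4] → sum 24
[15, 4, 14] → sum 33
[4, 14, 3] → sum 21
[14, 3, 19] → sum 36
[3, 19, 12] → sum 34
[19, 12, 1] → sum 32
[12, 1, 13] → sum 26
[1, 13, 6] → sum 20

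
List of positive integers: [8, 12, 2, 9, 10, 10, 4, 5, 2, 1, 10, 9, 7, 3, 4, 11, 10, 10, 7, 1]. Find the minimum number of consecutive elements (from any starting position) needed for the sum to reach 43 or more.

5

Extend right; whenever the sum reaches 43, record the length and shrink from the left:
add 8: running sum 8 < 43
add 12: running sum 20 < 43
add 2: running sum 22 < 43
add 9: running sum 31 < 43
add 10: running sum 41 < 43
add 10: shortest ending here [12, 2, 9, 10, 10] sum 43, len 5
add 4: shortest ending here [12, 2, 9, 10, 10, 4] sum 47, len 6
add 5: shortest ending here [12, 2, 9, 10, 10, 4, 5] sum 52, len 7
add 2: shortest ending here [12, 2, 9, 10, 10, 4, 5, 2] sum 54, len 8
add 1: shortest ending here [2, 9, 10, 10, 4, 5, 2, 1] sum 43, len 8
add 10: shortest ending here [9, 10, 10, 4, 5, 2, 1, 10] sum 51, len 8
add 9: shortest ending here [10, 10, 4, 5, 2, 1, 10, 9] sum 51, len 8
add 7: shortest ending here [10, 4, 5, 2, 1, 10, 9, 7] sum 48, len 8
add 3: shortest ending here [10, 4, 5, 2, 1, 10, 9, 7, 3] sum 51, len 9
add 4: shortest ending here [4, 5, 2, 1, 10, 9, 7, 3, 4] sum 45, len 9
add 11: shortest ending here [10, 9, 7, 3, 4, 11] sum 44, len 6
add 10: shortest ending here [9, 7, 3, 4, 11, 10] sum 44, len 6
add 10: shortest ending here [7, 3, 4, 11, 10, 10] sum 45, len 6
add 7: shortest ending here [3, 4, 11, 10, 10, 7] sum 45, len 6
add 1: shortest ending here [4, 11, 10, 10, 7, 1] sum 43, len 6
Shortest qualifying length: 5.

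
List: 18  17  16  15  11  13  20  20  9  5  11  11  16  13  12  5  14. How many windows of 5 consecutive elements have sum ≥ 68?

5

(18, 17, 16, 15, 11) → sum 77  ≥ 68 ✓
(17, 16, 15, 11, 13) → sum 72  ≥ 68 ✓
(16, 15, 11, 13, 20) → sum 75  ≥ 68 ✓
(15, 11, 13, 20, 20) → sum 79  ≥ 68 ✓
(11, 13, 20, 20, 9) → sum 73  ≥ 68 ✓
(13, 20, 20, 9, 5) → sum 67
(20, 20, 9, 5, 11) → sum 65
(20, 9, 5, 11, 11) → sum 56
(9, 5, 11, 11, 16) → sum 52
(5, 11, 11, 16, 13) → sum 56
(11, 11, 16, 13, 12) → sum 63
(11, 16, 13, 12, 5) → sum 57
(16, 13, 12, 5, 14) → sum 60
5 windows satisfy the condition.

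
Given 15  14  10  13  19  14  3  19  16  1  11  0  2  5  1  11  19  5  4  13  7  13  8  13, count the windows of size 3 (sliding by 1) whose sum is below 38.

15 14 10 → sum 39
14 10 13 → sum 37  < 38 ✓
10 13 19 → sum 42
13 19 14 → sum 46
19 14 3 → sum 36  < 38 ✓
14 3 19 → sum 36  < 38 ✓
3 19 16 → sum 38
19 16 1 → sum 36  < 38 ✓
16 1 11 → sum 28  < 38 ✓
1 11 0 → sum 12  < 38 ✓
11 0 2 → sum 13  < 38 ✓
0 2 5 → sum 7  < 38 ✓
2 5 1 → sum 8  < 38 ✓
5 1 11 → sum 17  < 38 ✓
1 11 19 → sum 31  < 38 ✓
11 19 5 → sum 35  < 38 ✓
19 5 4 → sum 28  < 38 ✓
5 4 13 → sum 22  < 38 ✓
4 13 7 → sum 24  < 38 ✓
13 7 13 → sum 33  < 38 ✓
7 13 8 → sum 28  < 38 ✓
13 8 13 → sum 34  < 38 ✓
18 windows satisfy the condition.

18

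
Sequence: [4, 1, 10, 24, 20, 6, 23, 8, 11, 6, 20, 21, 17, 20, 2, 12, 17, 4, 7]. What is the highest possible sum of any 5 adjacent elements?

(4, 1, 10, 24, 20) → sum 59
(1, 10, 24, 20, 6) → sum 61
(10, 24, 20, 6, 23) → sum 83
(24, 20, 6, 23, 8) → sum 81
(20, 6, 23, 8, 11) → sum 68
(6, 23, 8, 11, 6) → sum 54
(23, 8, 11, 6, 20) → sum 68
(8, 11, 6, 20, 21) → sum 66
(11, 6, 20, 21, 17) → sum 75
(6, 20, 21, 17, 20) → sum 84
(20, 21, 17, 20, 2) → sum 80
(21, 17, 20, 2, 12) → sum 72
(17, 20, 2, 12, 17) → sum 68
(20, 2, 12, 17, 4) → sum 55
(2, 12, 17, 4, 7) → sum 42
Highest of these is 84.

84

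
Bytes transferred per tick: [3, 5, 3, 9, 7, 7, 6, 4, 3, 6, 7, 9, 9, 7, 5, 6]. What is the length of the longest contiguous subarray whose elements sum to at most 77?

[3] sum 3 len 1
[3, 5] sum 8 len 2
[3, 5, 3] sum 11 len 3
[3, 5, 3, 9] sum 20 len 4
[3, 5, 3, 9, 7] sum 27 len 5
[3, 5, 3, 9, 7, 7] sum 34 len 6
[3, 5, 3, 9, 7, 7, 6] sum 40 len 7
[3, 5, 3, 9, 7, 7, 6, 4] sum 44 len 8
[3, 5, 3, 9, 7, 7, 6, 4, 3] sum 47 len 9
[3, 5, 3, 9, 7, 7, 6, 4, 3, 6] sum 53 len 10
[3, 5, 3, 9, 7, 7, 6, 4, 3, 6, 7] sum 60 len 11
[3, 5, 3, 9, 7, 7, 6, 4, 3, 6, 7, 9] sum 69 len 12
[5, 3, 9, 7, 7, 6, 4, 3, 6, 7, 9, 9] sum 75 len 12
[3, 9, 7, 7, 6, 4, 3, 6, 7, 9, 9, 7] sum 77 len 12
[7, 7, 6, 4, 3, 6, 7, 9, 9, 7, 5] sum 70 len 11
[7, 7, 6, 4, 3, 6, 7, 9, 9, 7, 5, 6] sum 76 len 12
Longest length seen: 12.

12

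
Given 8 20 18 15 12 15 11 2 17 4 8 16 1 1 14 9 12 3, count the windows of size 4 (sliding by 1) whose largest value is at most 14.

[8, 20, 18, 15] → max 20
[20, 18, 15, 12] → max 20
[18, 15, 12, 15] → max 18
[15, 12, 15, 11] → max 15
[12, 15, 11, 2] → max 15
[15, 11, 2, 17] → max 17
[11, 2, 17, 4] → max 17
[2, 17, 4, 8] → max 17
[17, 4, 8, 16] → max 17
[4, 8, 16, 1] → max 16
[8, 16, 1, 1] → max 16
[16, 1, 1, 14] → max 16
[1, 1, 14, 9] → max 14  ≤ 14 ✓
[1, 14, 9, 12] → max 14  ≤ 14 ✓
[14, 9, 12, 3] → max 14  ≤ 14 ✓
3 windows satisfy the condition.

3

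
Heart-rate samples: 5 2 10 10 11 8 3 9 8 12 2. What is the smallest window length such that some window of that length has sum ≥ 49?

add 5: running sum 5 < 49
add 2: running sum 7 < 49
add 10: running sum 17 < 49
add 10: running sum 27 < 49
add 11: running sum 38 < 49
add 8: running sum 46 < 49
add 3: shortest ending here [5, 2, 10, 10, 11, 8, 3] sum 49, len 7
add 9: shortest ending here [10, 10, 11, 8, 3, 9] sum 51, len 6
add 8: shortest ending here [10, 11, 8, 3, 9, 8] sum 49, len 6
add 12: shortest ending here [11, 8, 3, 9, 8, 12] sum 51, len 6
add 2: shortest ending here [11, 8, 3, 9, 8, 12, 2] sum 53, len 7
Shortest qualifying length: 6.

6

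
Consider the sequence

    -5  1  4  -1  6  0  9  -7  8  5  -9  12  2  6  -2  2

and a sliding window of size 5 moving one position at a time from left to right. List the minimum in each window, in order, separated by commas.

-5 1 4 -1 6 → min -5
1 4 -1 6 0 → min -1
4 -1 6 0 9 → min -1
-1 6 0 9 -7 → min -7
6 0 9 -7 8 → min -7
0 9 -7 8 5 → min -7
9 -7 8 5 -9 → min -9
-7 8 5 -9 12 → min -9
8 5 -9 12 2 → min -9
5 -9 12 2 6 → min -9
-9 12 2 6 -2 → min -9
12 2 6 -2 2 → min -2

-5, -1, -1, -7, -7, -7, -9, -9, -9, -9, -9, -2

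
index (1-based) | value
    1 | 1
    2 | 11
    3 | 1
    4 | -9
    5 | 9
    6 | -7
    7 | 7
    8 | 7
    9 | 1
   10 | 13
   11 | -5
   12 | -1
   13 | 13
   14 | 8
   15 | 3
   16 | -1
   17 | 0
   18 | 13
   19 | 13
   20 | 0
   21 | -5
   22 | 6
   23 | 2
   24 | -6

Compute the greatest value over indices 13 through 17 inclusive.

13

Elements at indices 13..17: 13, 8, 3, -1, 0
max(13, 8, 3, -1, 0) = 13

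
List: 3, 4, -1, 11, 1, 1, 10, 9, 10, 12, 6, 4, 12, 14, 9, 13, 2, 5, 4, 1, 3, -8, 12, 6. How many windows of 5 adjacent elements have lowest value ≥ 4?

6

(3, 4, -1, 11, 1) → min -1
(4, -1, 11, 1, 1) → min -1
(-1, 11, 1, 1, 10) → min -1
(11, 1, 1, 10, 9) → min 1
(1, 1, 10, 9, 10) → min 1
(1, 10, 9, 10, 12) → min 1
(10, 9, 10, 12, 6) → min 6  ≥ 4 ✓
(9, 10, 12, 6, 4) → min 4  ≥ 4 ✓
(10, 12, 6, 4, 12) → min 4  ≥ 4 ✓
(12, 6, 4, 12, 14) → min 4  ≥ 4 ✓
(6, 4, 12, 14, 9) → min 4  ≥ 4 ✓
(4, 12, 14, 9, 13) → min 4  ≥ 4 ✓
(12, 14, 9, 13, 2) → min 2
(14, 9, 13, 2, 5) → min 2
(9, 13, 2, 5, 4) → min 2
(13, 2, 5, 4, 1) → min 1
(2, 5, 4, 1, 3) → min 1
(5, 4, 1, 3, -8) → min -8
(4, 1, 3, -8, 12) → min -8
(1, 3, -8, 12, 6) → min -8
6 windows satisfy the condition.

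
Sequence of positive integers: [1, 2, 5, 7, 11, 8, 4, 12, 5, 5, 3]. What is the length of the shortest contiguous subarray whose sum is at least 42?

add 1: running sum 1 < 42
add 2: running sum 3 < 42
add 5: running sum 8 < 42
add 7: running sum 15 < 42
add 11: running sum 26 < 42
add 8: running sum 34 < 42
add 4: running sum 38 < 42
end 7: [7, 11, 8, 4, 12] sum 42, len 5
end 8: [7, 11, 8, 4, 12, 5] sum 47, len 6
end 9: [11, 8, 4, 12, 5, 5] sum 45, len 6
end 10: [11, 8, 4, 12, 5, 5, 3] sum 48, len 7
Shortest qualifying length: 5.

5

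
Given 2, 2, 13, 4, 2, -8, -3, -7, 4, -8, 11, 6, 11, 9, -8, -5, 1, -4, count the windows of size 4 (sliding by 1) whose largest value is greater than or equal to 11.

9

2 2 13 4 → max 13  ≥ 11 ✓
2 13 4 2 → max 13  ≥ 11 ✓
13 4 2 -8 → max 13  ≥ 11 ✓
4 2 -8 -3 → max 4
2 -8 -3 -7 → max 2
-8 -3 -7 4 → max 4
-3 -7 4 -8 → max 4
-7 4 -8 11 → max 11  ≥ 11 ✓
4 -8 11 6 → max 11  ≥ 11 ✓
-8 11 6 11 → max 11  ≥ 11 ✓
11 6 11 9 → max 11  ≥ 11 ✓
6 11 9 -8 → max 11  ≥ 11 ✓
11 9 -8 -5 → max 11  ≥ 11 ✓
9 -8 -5 1 → max 9
-8 -5 1 -4 → max 1
9 windows satisfy the condition.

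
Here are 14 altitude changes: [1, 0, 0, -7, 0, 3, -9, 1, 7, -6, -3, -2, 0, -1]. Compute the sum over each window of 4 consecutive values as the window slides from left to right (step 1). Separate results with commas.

-6, -7, -4, -13, -5, 2, -7, -1, -4, -11, -6

(1, 0, 0, -7) → sum -6
(0, 0, -7, 0) → sum -7
(0, -7, 0, 3) → sum -4
(-7, 0, 3, -9) → sum -13
(0, 3, -9, 1) → sum -5
(3, -9, 1, 7) → sum 2
(-9, 1, 7, -6) → sum -7
(1, 7, -6, -3) → sum -1
(7, -6, -3, -2) → sum -4
(-6, -3, -2, 0) → sum -11
(-3, -2, 0, -1) → sum -6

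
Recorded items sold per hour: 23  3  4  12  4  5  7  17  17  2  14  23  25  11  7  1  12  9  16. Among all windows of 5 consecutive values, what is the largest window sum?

23 3 4 12 4 → sum 46
3 4 12 4 5 → sum 28
4 12 4 5 7 → sum 32
12 4 5 7 17 → sum 45
4 5 7 17 17 → sum 50
5 7 17 17 2 → sum 48
7 17 17 2 14 → sum 57
17 17 2 14 23 → sum 73
17 2 14 23 25 → sum 81
2 14 23 25 11 → sum 75
14 23 25 11 7 → sum 80
23 25 11 7 1 → sum 67
25 11 7 1 12 → sum 56
11 7 1 12 9 → sum 40
7 1 12 9 16 → sum 45
Largest of these is 81.

81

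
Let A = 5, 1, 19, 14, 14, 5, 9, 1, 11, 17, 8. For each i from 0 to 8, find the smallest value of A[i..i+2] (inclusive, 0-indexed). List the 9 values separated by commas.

(5, 1, 19) → min 1
(1, 19, 14) → min 1
(19, 14, 14) → min 14
(14, 14, 5) → min 5
(14, 5, 9) → min 5
(5, 9, 1) → min 1
(9, 1, 11) → min 1
(1, 11, 17) → min 1
(11, 17, 8) → min 8

1, 1, 14, 5, 5, 1, 1, 1, 8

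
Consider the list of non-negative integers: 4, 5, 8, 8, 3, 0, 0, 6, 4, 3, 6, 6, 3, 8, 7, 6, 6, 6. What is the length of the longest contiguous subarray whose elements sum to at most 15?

Extend to the right; shrink from the left whenever the sum exceeds 15:
→ 4: sum 4, len 1
→ 5: sum 9, len 2
→ 8 (dropped 4): sum 13, len 2
→ 8 (dropped 5, 8): sum 8, len 1
→ 3: sum 11, len 2
→ 0: sum 11, len 3
→ 0: sum 11, len 4
→ 6 (dropped 8): sum 9, len 4
→ 4: sum 13, len 5
→ 3 (dropped 3): sum 13, len 5
→ 6 (dropped 0, 0, 6): sum 13, len 3
→ 6 (dropped 4): sum 15, len 3
→ 3 (dropped 3): sum 15, len 3
→ 8 (dropped 6, 6): sum 11, len 2
→ 7 (dropped 3): sum 15, len 2
→ 6 (dropped 8): sum 13, len 2
→ 6 (dropped 7): sum 12, len 2
→ 6 (dropped 6): sum 12, len 2
Longest length seen: 5.

5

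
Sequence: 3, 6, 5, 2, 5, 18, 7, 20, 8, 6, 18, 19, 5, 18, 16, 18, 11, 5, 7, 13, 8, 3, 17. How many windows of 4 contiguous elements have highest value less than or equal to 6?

2

(3, 6, 5, 2) → max 6  ≤ 6 ✓
(6, 5, 2, 5) → max 6  ≤ 6 ✓
(5, 2, 5, 18) → max 18
(2, 5, 18, 7) → max 18
(5, 18, 7, 20) → max 20
(18, 7, 20, 8) → max 20
(7, 20, 8, 6) → max 20
(20, 8, 6, 18) → max 20
(8, 6, 18, 19) → max 19
(6, 18, 19, 5) → max 19
(18, 19, 5, 18) → max 19
(19, 5, 18, 16) → max 19
(5, 18, 16, 18) → max 18
(18, 16, 18, 11) → max 18
(16, 18, 11, 5) → max 18
(18, 11, 5, 7) → max 18
(11, 5, 7, 13) → max 13
(5, 7, 13, 8) → max 13
(7, 13, 8, 3) → max 13
(13, 8, 3, 17) → max 17
2 windows satisfy the condition.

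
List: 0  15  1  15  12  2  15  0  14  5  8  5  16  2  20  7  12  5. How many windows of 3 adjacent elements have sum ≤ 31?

14

(0, 15, 1) → sum 16  ≤ 31 ✓
(15, 1, 15) → sum 31  ≤ 31 ✓
(1, 15, 12) → sum 28  ≤ 31 ✓
(15, 12, 2) → sum 29  ≤ 31 ✓
(12, 2, 15) → sum 29  ≤ 31 ✓
(2, 15, 0) → sum 17  ≤ 31 ✓
(15, 0, 14) → sum 29  ≤ 31 ✓
(0, 14, 5) → sum 19  ≤ 31 ✓
(14, 5, 8) → sum 27  ≤ 31 ✓
(5, 8, 5) → sum 18  ≤ 31 ✓
(8, 5, 16) → sum 29  ≤ 31 ✓
(5, 16, 2) → sum 23  ≤ 31 ✓
(16, 2, 20) → sum 38
(2, 20, 7) → sum 29  ≤ 31 ✓
(20, 7, 12) → sum 39
(7, 12, 5) → sum 24  ≤ 31 ✓
14 windows satisfy the condition.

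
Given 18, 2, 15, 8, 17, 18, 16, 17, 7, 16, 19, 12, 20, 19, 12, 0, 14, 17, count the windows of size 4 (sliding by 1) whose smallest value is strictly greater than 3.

10

(18, 2, 15, 8) → min 2
(2, 15, 8, 17) → min 2
(15, 8, 17, 18) → min 8  > 3 ✓
(8, 17, 18, 16) → min 8  > 3 ✓
(17, 18, 16, 17) → min 16  > 3 ✓
(18, 16, 17, 7) → min 7  > 3 ✓
(16, 17, 7, 16) → min 7  > 3 ✓
(17, 7, 16, 19) → min 7  > 3 ✓
(7, 16, 19, 12) → min 7  > 3 ✓
(16, 19, 12, 20) → min 12  > 3 ✓
(19, 12, 20, 19) → min 12  > 3 ✓
(12, 20, 19, 12) → min 12  > 3 ✓
(20, 19, 12, 0) → min 0
(19, 12, 0, 14) → min 0
(12, 0, 14, 17) → min 0
10 windows satisfy the condition.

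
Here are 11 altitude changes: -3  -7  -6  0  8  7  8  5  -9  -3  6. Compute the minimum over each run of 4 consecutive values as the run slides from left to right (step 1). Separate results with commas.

[-3, -7, -6, 0] → min -7
[-7, -6, 0, 8] → min -7
[-6, 0, 8, 7] → min -6
[0, 8, 7, 8] → min 0
[8, 7, 8, 5] → min 5
[7, 8, 5, -9] → min -9
[8, 5, -9, -3] → min -9
[5, -9, -3, 6] → min -9

-7, -7, -6, 0, 5, -9, -9, -9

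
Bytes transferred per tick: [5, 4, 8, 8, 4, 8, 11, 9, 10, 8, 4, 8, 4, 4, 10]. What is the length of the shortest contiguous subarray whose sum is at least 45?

5

add 5: running sum 5 < 45
add 4: running sum 9 < 45
add 8: running sum 17 < 45
add 8: running sum 25 < 45
add 4: running sum 29 < 45
add 8: running sum 37 < 45
end 6: [5, 4, 8, 8, 4, 8, 11] sum 48, len 7
end 7: [8, 8, 4, 8, 11, 9] sum 48, len 6
end 8: [8, 4, 8, 11, 9, 10] sum 50, len 6
end 9: [8, 11, 9, 10, 8] sum 46, len 5
end 10: [8, 11, 9, 10, 8, 4] sum 50, len 6
end 11: [11, 9, 10, 8, 4, 8] sum 50, len 6
end 12: [11, 9, 10, 8, 4, 8, 4] sum 54, len 7
end 13: [9, 10, 8, 4, 8, 4, 4] sum 47, len 7
end 14: [10, 8, 4, 8, 4, 4, 10] sum 48, len 7
Shortest qualifying length: 5.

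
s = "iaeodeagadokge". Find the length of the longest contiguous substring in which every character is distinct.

add i: [i] len 1
add a: [i, a] len 2
add e: [i, a, e] len 3
add o: [i, a, e, o] len 4
add d: [i, a, e, o, d] len 5
add e (repeat e, move left end past it): [o, d, e] len 3
add a: [o, d, e, a] len 4
add g: [o, d, e, a, g] len 5
add a (repeat a, move left end past it): [g, a] len 2
add d: [g, a, d] len 3
add o: [g, a, d, o] len 4
add k: [g, a, d, o, k] len 5
add g (repeat g, move left end past it): [a, d, o, k, g] len 5
add e: [a, d, o, k, g, e] len 6
Longest all-distinct length: 6.

6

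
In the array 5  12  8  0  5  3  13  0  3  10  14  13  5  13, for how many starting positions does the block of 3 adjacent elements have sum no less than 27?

4

5 12 8 → sum 25
12 8 0 → sum 20
8 0 5 → sum 13
0 5 3 → sum 8
5 3 13 → sum 21
3 13 0 → sum 16
13 0 3 → sum 16
0 3 10 → sum 13
3 10 14 → sum 27  ≥ 27 ✓
10 14 13 → sum 37  ≥ 27 ✓
14 13 5 → sum 32  ≥ 27 ✓
13 5 13 → sum 31  ≥ 27 ✓
4 windows satisfy the condition.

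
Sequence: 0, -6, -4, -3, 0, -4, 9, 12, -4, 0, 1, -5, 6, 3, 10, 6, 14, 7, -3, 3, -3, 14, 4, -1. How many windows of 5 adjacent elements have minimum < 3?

18

(0, -6, -4, -3, 0) → min -6  < 3 ✓
(-6, -4, -3, 0, -4) → min -6  < 3 ✓
(-4, -3, 0, -4, 9) → min -4  < 3 ✓
(-3, 0, -4, 9, 12) → min -4  < 3 ✓
(0, -4, 9, 12, -4) → min -4  < 3 ✓
(-4, 9, 12, -4, 0) → min -4  < 3 ✓
(9, 12, -4, 0, 1) → min -4  < 3 ✓
(12, -4, 0, 1, -5) → min -5  < 3 ✓
(-4, 0, 1, -5, 6) → min -5  < 3 ✓
(0, 1, -5, 6, 3) → min -5  < 3 ✓
(1, -5, 6, 3, 10) → min -5  < 3 ✓
(-5, 6, 3, 10, 6) → min -5  < 3 ✓
(6, 3, 10, 6, 14) → min 3
(3, 10, 6, 14, 7) → min 3
(10, 6, 14, 7, -3) → min -3  < 3 ✓
(6, 14, 7, -3, 3) → min -3  < 3 ✓
(14, 7, -3, 3, -3) → min -3  < 3 ✓
(7, -3, 3, -3, 14) → min -3  < 3 ✓
(-3, 3, -3, 14, 4) → min -3  < 3 ✓
(3, -3, 14, 4, -1) → min -3  < 3 ✓
18 windows satisfy the condition.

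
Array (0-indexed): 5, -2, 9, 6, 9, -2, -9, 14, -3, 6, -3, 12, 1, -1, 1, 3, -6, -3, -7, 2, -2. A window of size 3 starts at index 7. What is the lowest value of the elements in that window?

Elements at indices 7..9: 14, -3, 6
min(14, -3, 6) = -3

-3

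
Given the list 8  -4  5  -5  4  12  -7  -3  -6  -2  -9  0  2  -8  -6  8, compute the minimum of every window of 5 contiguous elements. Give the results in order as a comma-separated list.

Sliding a size-5 window across the 16 values:
8 -4 5 -5 4 → min -5
-4 5 -5 4 12 → min -5
5 -5 4 12 -7 → min -7
-5 4 12 -7 -3 → min -7
4 12 -7 -3 -6 → min -7
12 -7 -3 -6 -2 → min -7
-7 -3 -6 -2 -9 → min -9
-3 -6 -2 -9 0 → min -9
-6 -2 -9 0 2 → min -9
-2 -9 0 2 -8 → min -9
-9 0 2 -8 -6 → min -9
0 2 -8 -6 8 → min -8

-5, -5, -7, -7, -7, -7, -9, -9, -9, -9, -9, -8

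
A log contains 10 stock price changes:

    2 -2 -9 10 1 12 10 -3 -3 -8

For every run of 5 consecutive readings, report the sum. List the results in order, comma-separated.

Sliding a size-5 window across the 10 values:
(2, -2, -9, 10, 1) → sum 2
(-2, -9, 10, 1, 12) → sum 12
(-9, 10, 1, 12, 10) → sum 24
(10, 1, 12, 10, -3) → sum 30
(1, 12, 10, -3, -3) → sum 17
(12, 10, -3, -3, -8) → sum 8

2, 12, 24, 30, 17, 8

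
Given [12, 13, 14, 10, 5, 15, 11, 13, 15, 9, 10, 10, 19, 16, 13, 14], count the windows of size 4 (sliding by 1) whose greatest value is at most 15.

[12, 13, 14, 10] → max 14  ≤ 15 ✓
[13, 14, 10, 5] → max 14  ≤ 15 ✓
[14, 10, 5, 15] → max 15  ≤ 15 ✓
[10, 5, 15, 11] → max 15  ≤ 15 ✓
[5, 15, 11, 13] → max 15  ≤ 15 ✓
[15, 11, 13, 15] → max 15  ≤ 15 ✓
[11, 13, 15, 9] → max 15  ≤ 15 ✓
[13, 15, 9, 10] → max 15  ≤ 15 ✓
[15, 9, 10, 10] → max 15  ≤ 15 ✓
[9, 10, 10, 19] → max 19
[10, 10, 19, 16] → max 19
[10, 19, 16, 13] → max 19
[19, 16, 13, 14] → max 19
9 windows satisfy the condition.

9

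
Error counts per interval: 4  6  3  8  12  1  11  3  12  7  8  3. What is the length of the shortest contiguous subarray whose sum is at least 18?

add 4: running sum 4 < 18
add 6: running sum 10 < 18
add 3: running sum 13 < 18
add 8: shortest ending here [4, 6, 3, 8] sum 21, len 4
add 12: shortest ending here [8, 12] sum 20, len 2
add 1: shortest ending here [8, 12, 1] sum 21, len 3
add 11: shortest ending here [12, 1, 11] sum 24, len 3
add 3: shortest ending here [12, 1, 11, 3] sum 27, len 4
add 12: shortest ending here [11, 3, 12] sum 26, len 3
add 7: shortest ending here [12, 7] sum 19, len 2
add 8: shortest ending here [12, 7, 8] sum 27, len 3
add 3: shortest ending here [7, 8, 3] sum 18, len 3
Shortest qualifying length: 2.

2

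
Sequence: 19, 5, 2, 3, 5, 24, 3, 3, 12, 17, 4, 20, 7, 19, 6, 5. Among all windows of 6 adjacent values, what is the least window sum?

[19, 5, 2, 3, 5, 24] → sum 58
[5, 2, 3, 5, 24, 3] → sum 42
[2, 3, 5, 24, 3, 3] → sum 40
[3, 5, 24, 3, 3, 12] → sum 50
[5, 24, 3, 3, 12, 17] → sum 64
[24, 3, 3, 12, 17, 4] → sum 63
[3, 3, 12, 17, 4, 20] → sum 59
[3, 12, 17, 4, 20, 7] → sum 63
[12, 17, 4, 20, 7, 19] → sum 79
[17, 4, 20, 7, 19, 6] → sum 73
[4, 20, 7, 19, 6, 5] → sum 61
Least of these is 40.

40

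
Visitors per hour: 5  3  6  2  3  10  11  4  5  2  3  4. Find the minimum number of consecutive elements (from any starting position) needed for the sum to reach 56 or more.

12

add 5: running sum 5 < 56
add 3: running sum 8 < 56
add 6: running sum 14 < 56
add 2: running sum 16 < 56
add 3: running sum 19 < 56
add 10: running sum 29 < 56
add 11: running sum 40 < 56
add 4: running sum 44 < 56
add 5: running sum 49 < 56
add 2: running sum 51 < 56
add 3: running sum 54 < 56
add 4: shortest ending here [5, 3, 6, 2, 3, 10, 11, 4, 5, 2, 3, 4] sum 58, len 12
Shortest qualifying length: 12.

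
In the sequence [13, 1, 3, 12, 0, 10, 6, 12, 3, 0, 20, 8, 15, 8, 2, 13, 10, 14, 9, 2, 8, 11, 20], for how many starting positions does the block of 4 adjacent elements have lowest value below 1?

8

13 1 3 12 → min 1
1 3 12 0 → min 0  < 1 ✓
3 12 0 10 → min 0  < 1 ✓
12 0 10 6 → min 0  < 1 ✓
0 10 6 12 → min 0  < 1 ✓
10 6 12 3 → min 3
6 12 3 0 → min 0  < 1 ✓
12 3 0 20 → min 0  < 1 ✓
3 0 20 8 → min 0  < 1 ✓
0 20 8 15 → min 0  < 1 ✓
20 8 15 8 → min 8
8 15 8 2 → min 2
15 8 2 13 → min 2
8 2 13 10 → min 2
2 13 10 14 → min 2
13 10 14 9 → min 9
10 14 9 2 → min 2
14 9 2 8 → min 2
9 2 8 11 → min 2
2 8 11 20 → min 2
8 windows satisfy the condition.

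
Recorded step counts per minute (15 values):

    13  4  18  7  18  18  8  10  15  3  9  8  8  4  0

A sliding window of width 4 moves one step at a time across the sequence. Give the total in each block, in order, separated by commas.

42, 47, 61, 51, 54, 51, 36, 37, 35, 28, 29, 20

(13, 4, 18, 7) → sum 42
(4, 18, 7, 18) → sum 47
(18, 7, 18, 18) → sum 61
(7, 18, 18, 8) → sum 51
(18, 18, 8, 10) → sum 54
(18, 8, 10, 15) → sum 51
(8, 10, 15, 3) → sum 36
(10, 15, 3, 9) → sum 37
(15, 3, 9, 8) → sum 35
(3, 9, 8, 8) → sum 28
(9, 8, 8, 4) → sum 29
(8, 8, 4, 0) → sum 20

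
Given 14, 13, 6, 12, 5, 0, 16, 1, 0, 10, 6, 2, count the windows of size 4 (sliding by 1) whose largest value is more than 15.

(14, 13, 6, 12) → max 14
(13, 6, 12, 5) → max 13
(6, 12, 5, 0) → max 12
(12, 5, 0, 16) → max 16  > 15 ✓
(5, 0, 16, 1) → max 16  > 15 ✓
(0, 16, 1, 0) → max 16  > 15 ✓
(16, 1, 0, 10) → max 16  > 15 ✓
(1, 0, 10, 6) → max 10
(0, 10, 6, 2) → max 10
4 windows satisfy the condition.

4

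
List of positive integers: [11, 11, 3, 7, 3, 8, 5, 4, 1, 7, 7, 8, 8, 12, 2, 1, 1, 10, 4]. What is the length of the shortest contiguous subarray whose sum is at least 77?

13

add 11: running sum 11 < 77
add 11: running sum 22 < 77
add 3: running sum 25 < 77
add 7: running sum 32 < 77
add 3: running sum 35 < 77
add 8: running sum 43 < 77
add 5: running sum 48 < 77
add 4: running sum 52 < 77
add 1: running sum 53 < 77
add 7: running sum 60 < 77
add 7: running sum 67 < 77
add 8: running sum 75 < 77
add 8: shortest ending here [11, 11, 3, 7, 3, 8, 5, 4, 1, 7, 7, 8, 8] sum 83, len 13
add 12: shortest ending here [11, 3, 7, 3, 8, 5, 4, 1, 7, 7, 8, 8, 12] sum 84, len 13
add 2: shortest ending here [11, 3, 7, 3, 8, 5, 4, 1, 7, 7, 8, 8, 12, 2] sum 86, len 14
add 1: shortest ending here [11, 3, 7, 3, 8, 5, 4, 1, 7, 7, 8, 8, 12, 2, 1] sum 87, len 15
add 1: shortest ending here [3, 7, 3, 8, 5, 4, 1, 7, 7, 8, 8, 12, 2, 1, 1] sum 77, len 15
add 10: shortest ending here [3, 8, 5, 4, 1, 7, 7, 8, 8, 12, 2, 1, 1, 10] sum 77, len 14
add 4: shortest ending here [8, 5, 4, 1, 7, 7, 8, 8, 12, 2, 1, 1, 10, 4] sum 78, len 14
Shortest qualifying length: 13.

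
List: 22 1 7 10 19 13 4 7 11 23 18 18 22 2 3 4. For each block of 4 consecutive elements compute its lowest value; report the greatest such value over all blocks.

18

(22, 1, 7, 10) → min 1
(1, 7, 10, 19) → min 1
(7, 10, 19, 13) → min 7
(10, 19, 13, 4) → min 4
(19, 13, 4, 7) → min 4
(13, 4, 7, 11) → min 4
(4, 7, 11, 23) → min 4
(7, 11, 23, 18) → min 7
(11, 23, 18, 18) → min 11
(23, 18, 18, 22) → min 18
(18, 18, 22, 2) → min 2
(18, 22, 2, 3) → min 2
(22, 2, 3, 4) → min 2
Greatest of these is 18.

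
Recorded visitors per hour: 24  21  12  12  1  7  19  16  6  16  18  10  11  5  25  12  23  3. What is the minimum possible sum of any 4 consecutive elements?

Window sums for each of the 15 positions:
[24, 21, 12, 12] → sum 69
[21, 12, 12, 1] → sum 46
[12, 12, 1, 7] → sum 32
[12, 1, 7, 19] → sum 39
[1, 7, 19, 16] → sum 43
[7, 19, 16, 6] → sum 48
[19, 16, 6, 16] → sum 57
[16, 6, 16, 18] → sum 56
[6, 16, 18, 10] → sum 50
[16, 18, 10, 11] → sum 55
[18, 10, 11, 5] → sum 44
[10, 11, 5, 25] → sum 51
[11, 5, 25, 12] → sum 53
[5, 25, 12, 23] → sum 65
[25, 12, 23, 3] → sum 63
Minimum of these is 32.

32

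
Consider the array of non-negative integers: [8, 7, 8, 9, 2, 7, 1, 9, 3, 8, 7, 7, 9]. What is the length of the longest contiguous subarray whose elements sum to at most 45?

Extend to the right; shrink from the left whenever the sum exceeds 45:
add 8: [8] sum 8, len 1
add 7: [8, 7] sum 15, len 2
add 8: [8, 7, 8] sum 23, len 3
add 9: [8, 7, 8, 9] sum 32, len 4
add 2: [8, 7, 8, 9, 2] sum 34, len 5
add 7: [8, 7, 8, 9, 2, 7] sum 41, len 6
add 1: [8, 7, 8, 9, 2, 7, 1] sum 42, len 7
add 9: [7, 8, 9, 2, 7, 1, 9] sum 43, len 7
add 3: [8, 9, 2, 7, 1, 9, 3] sum 39, len 7
add 8: [9, 2, 7, 1, 9, 3, 8] sum 39, len 7
add 7: [2, 7, 1, 9, 3, 8, 7] sum 37, len 7
add 7: [2, 7, 1, 9, 3, 8, 7, 7] sum 44, len 8
add 9: [1, 9, 3, 8, 7, 7, 9] sum 44, len 7
Longest length seen: 8.

8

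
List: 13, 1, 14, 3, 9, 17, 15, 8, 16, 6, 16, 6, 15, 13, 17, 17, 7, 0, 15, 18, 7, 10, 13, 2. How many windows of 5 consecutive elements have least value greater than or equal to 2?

13

[13, 1, 14, 3, 9] → min 1
[1, 14, 3, 9, 17] → min 1
[14, 3, 9, 17, 15] → min 3  ≥ 2 ✓
[3, 9, 17, 15, 8] → min 3  ≥ 2 ✓
[9, 17, 15, 8, 16] → min 8  ≥ 2 ✓
[17, 15, 8, 16, 6] → min 6  ≥ 2 ✓
[15, 8, 16, 6, 16] → min 6  ≥ 2 ✓
[8, 16, 6, 16, 6] → min 6  ≥ 2 ✓
[16, 6, 16, 6, 15] → min 6  ≥ 2 ✓
[6, 16, 6, 15, 13] → min 6  ≥ 2 ✓
[16, 6, 15, 13, 17] → min 6  ≥ 2 ✓
[6, 15, 13, 17, 17] → min 6  ≥ 2 ✓
[15, 13, 17, 17, 7] → min 7  ≥ 2 ✓
[13, 17, 17, 7, 0] → min 0
[17, 17, 7, 0, 15] → min 0
[17, 7, 0, 15, 18] → min 0
[7, 0, 15, 18, 7] → min 0
[0, 15, 18, 7, 10] → min 0
[15, 18, 7, 10, 13] → min 7  ≥ 2 ✓
[18, 7, 10, 13, 2] → min 2  ≥ 2 ✓
13 windows satisfy the condition.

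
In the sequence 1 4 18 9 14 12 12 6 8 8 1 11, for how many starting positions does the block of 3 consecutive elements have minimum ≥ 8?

3

1 4 18 → min 1
4 18 9 → min 4
18 9 14 → min 9  ≥ 8 ✓
9 14 12 → min 9  ≥ 8 ✓
14 12 12 → min 12  ≥ 8 ✓
12 12 6 → min 6
12 6 8 → min 6
6 8 8 → min 6
8 8 1 → min 1
8 1 11 → min 1
3 windows satisfy the condition.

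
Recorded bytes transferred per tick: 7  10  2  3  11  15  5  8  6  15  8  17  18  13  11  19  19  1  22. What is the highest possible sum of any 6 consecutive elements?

97

Each size-6 window and its sum:
7 10 2 3 11 15 → sum 48
10 2 3 11 15 5 → sum 46
2 3 11 15 5 8 → sum 44
3 11 15 5 8 6 → sum 48
11 15 5 8 6 15 → sum 60
15 5 8 6 15 8 → sum 57
5 8 6 15 8 17 → sum 59
8 6 15 8 17 18 → sum 72
6 15 8 17 18 13 → sum 77
15 8 17 18 13 11 → sum 82
8 17 18 13 11 19 → sum 86
17 18 13 11 19 19 → sum 97
18 13 11 19 19 1 → sum 81
13 11 19 19 1 22 → sum 85
Highest of these is 97.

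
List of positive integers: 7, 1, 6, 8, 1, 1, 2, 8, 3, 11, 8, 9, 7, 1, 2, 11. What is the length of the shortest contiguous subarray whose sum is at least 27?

add 7: running sum 7 < 27
add 1: running sum 8 < 27
add 6: running sum 14 < 27
add 8: running sum 22 < 27
add 1: running sum 23 < 27
add 1: running sum 24 < 27
add 2: running sum 26 < 27
add 8: shortest ending here [1, 6, 8, 1, 1, 2, 8] sum 27, len 7
add 3: shortest ending here [6, 8, 1, 1, 2, 8, 3] sum 29, len 7
add 11: shortest ending here [8, 1, 1, 2, 8, 3, 11] sum 34, len 7
add 8: shortest ending here [8, 3, 11, 8] sum 30, len 4
add 9: shortest ending here [11, 8, 9] sum 28, len 3
add 7: shortest ending here [11, 8, 9, 7] sum 35, len 4
add 1: shortest ending here [11, 8, 9, 7, 1] sum 36, len 5
add 2: shortest ending here [8, 9, 7, 1, 2] sum 27, len 5
add 11: shortest ending here [9, 7, 1, 2, 11] sum 30, len 5
Shortest qualifying length: 3.

3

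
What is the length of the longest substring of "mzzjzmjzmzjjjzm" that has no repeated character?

3

add m: [m] len 1
add z: [m, z] len 2
add z (repeat z, move left end past it): [z] len 1
add j: [z, j] len 2
add z (repeat z, move left end past it): [j, z] len 2
add m: [j, z, m] len 3
add j (repeat j, move left end past it): [z, m, j] len 3
add z (repeat z, move left end past it): [m, j, z] len 3
add m (repeat m, move left end past it): [j, z, m] len 3
add z (repeat z, move left end past it): [m, z] len 2
add j: [m, z, j] len 3
add j (repeat j, move left end past it): [j] len 1
add j (repeat j, move left end past it): [j] len 1
add z: [j, z] len 2
add m: [j, z, m] len 3
Longest all-distinct length: 3.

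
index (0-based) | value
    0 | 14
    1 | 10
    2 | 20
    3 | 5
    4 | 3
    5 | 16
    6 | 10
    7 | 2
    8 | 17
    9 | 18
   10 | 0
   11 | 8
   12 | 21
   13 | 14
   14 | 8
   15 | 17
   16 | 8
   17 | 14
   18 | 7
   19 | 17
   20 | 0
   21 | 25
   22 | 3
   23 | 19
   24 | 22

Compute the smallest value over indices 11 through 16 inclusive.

Elements at indices 11..16: 8, 21, 14, 8, 17, 8
min(8, 21, 14, 8, 17, 8) = 8

8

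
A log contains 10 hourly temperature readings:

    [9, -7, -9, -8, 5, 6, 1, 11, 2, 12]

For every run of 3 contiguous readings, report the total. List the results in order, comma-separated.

[9, -7, -9] → sum -7
[-7, -9, -8] → sum -24
[-9, -8, 5] → sum -12
[-8, 5, 6] → sum 3
[5, 6, 1] → sum 12
[6, 1, 11] → sum 18
[1, 11, 2] → sum 14
[11, 2, 12] → sum 25

-7, -24, -12, 3, 12, 18, 14, 25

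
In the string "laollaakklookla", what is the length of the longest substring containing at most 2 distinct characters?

4

add l: window [l] (1 distinct), len 1
add a: window [l, a] (2 distinct), len 2
add o: window [a, o] (2 distinct), len 2
add l: window [o, l] (2 distinct), len 2
add l: window [o, l, l] (2 distinct), len 3
add a: window [l, l, a] (2 distinct), len 3
add a: window [l, l, a, a] (2 distinct), len 4
add k: window [a, a, k] (2 distinct), len 3
add k: window [a, a, k, k] (2 distinct), len 4
add l: window [k, k, l] (2 distinct), len 3
add o: window [l, o] (2 distinct), len 2
add o: window [l, o, o] (2 distinct), len 3
add k: window [o, o, k] (2 distinct), len 3
add l: window [k, l] (2 distinct), len 2
add a: window [l, a] (2 distinct), len 2
Longest length with ≤2 distinct: 4.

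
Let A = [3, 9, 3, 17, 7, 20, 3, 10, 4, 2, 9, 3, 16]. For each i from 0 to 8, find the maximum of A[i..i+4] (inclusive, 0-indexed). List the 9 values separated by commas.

[3, 9, 3, 17, 7] → max 17
[9, 3, 17, 7, 20] → max 20
[3, 17, 7, 20, 3] → max 20
[17, 7, 20, 3, 10] → max 20
[7, 20, 3, 10, 4] → max 20
[20, 3, 10, 4, 2] → max 20
[3, 10, 4, 2, 9] → max 10
[10, 4, 2, 9, 3] → max 10
[4, 2, 9, 3, 16] → max 16

17, 20, 20, 20, 20, 20, 10, 10, 16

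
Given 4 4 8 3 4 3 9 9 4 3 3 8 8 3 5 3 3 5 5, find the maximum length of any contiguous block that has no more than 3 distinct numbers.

10

Extend right; when distinct count exceeds 3, shrink from the left:
[4] 1 distinct, len 1
[4, 4] 1 distinct, len 2
[4, 4, 8] 2 distinct, len 3
[4, 4, 8, 3] 3 distinct, len 4
[4, 4, 8, 3, 4] 3 distinct, len 5
[4, 4, 8, 3, 4, 3] 3 distinct, len 6
[3, 4, 3, 9] 3 distinct, len 4
[3, 4, 3, 9, 9] 3 distinct, len 5
[3, 4, 3, 9, 9, 4] 3 distinct, len 6
[3, 4, 3, 9, 9, 4, 3] 3 distinct, len 7
[3, 4, 3, 9, 9, 4, 3, 3] 3 distinct, len 8
[4, 3, 3, 8] 3 distinct, len 4
[4, 3, 3, 8, 8] 3 distinct, len 5
[4, 3, 3, 8, 8, 3] 3 distinct, len 6
[3, 3, 8, 8, 3, 5] 3 distinct, len 6
[3, 3, 8, 8, 3, 5, 3] 3 distinct, len 7
[3, 3, 8, 8, 3, 5, 3, 3] 3 distinct, len 8
[3, 3, 8, 8, 3, 5, 3, 3, 5] 3 distinct, len 9
[3, 3, 8, 8, 3, 5, 3, 3, 5, 5] 3 distinct, len 10
Longest length with ≤3 distinct: 10.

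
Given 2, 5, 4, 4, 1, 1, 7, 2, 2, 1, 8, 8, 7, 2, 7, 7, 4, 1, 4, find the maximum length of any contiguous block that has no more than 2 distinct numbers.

add 2: window [2] (1 distinct), len 1
add 5: window [2, 5] (2 distinct), len 2
add 4: window [5, 4] (2 distinct), len 2
add 4: window [5, 4, 4] (2 distinct), len 3
add 1: window [4, 4, 1] (2 distinct), len 3
add 1: window [4, 4, 1, 1] (2 distinct), len 4
add 7: window [1, 1, 7] (2 distinct), len 3
add 2: window [7, 2] (2 distinct), len 2
add 2: window [7, 2, 2] (2 distinct), len 3
add 1: window [2, 2, 1] (2 distinct), len 3
add 8: window [1, 8] (2 distinct), len 2
add 8: window [1, 8, 8] (2 distinct), len 3
add 7: window [8, 8, 7] (2 distinct), len 3
add 2: window [7, 2] (2 distinct), len 2
add 7: window [7, 2, 7] (2 distinct), len 3
add 7: window [7, 2, 7, 7] (2 distinct), len 4
add 4: window [7, 7, 4] (2 distinct), len 3
add 1: window [4, 1] (2 distinct), len 2
add 4: window [4, 1, 4] (2 distinct), len 3
Longest length with ≤2 distinct: 4.

4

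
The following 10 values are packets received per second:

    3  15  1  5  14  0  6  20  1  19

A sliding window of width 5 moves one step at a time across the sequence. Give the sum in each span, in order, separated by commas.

38, 35, 26, 45, 41, 46

3 15 1 5 14 → sum 38
15 1 5 14 0 → sum 35
1 5 14 0 6 → sum 26
5 14 0 6 20 → sum 45
14 0 6 20 1 → sum 41
0 6 20 1 19 → sum 46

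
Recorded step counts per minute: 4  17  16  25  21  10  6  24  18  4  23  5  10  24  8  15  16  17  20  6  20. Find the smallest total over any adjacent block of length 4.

4 17 16 25 → sum 62
17 16 25 21 → sum 79
16 25 21 10 → sum 72
25 21 10 6 → sum 62
21 10 6 24 → sum 61
10 6 24 18 → sum 58
6 24 18 4 → sum 52
24 18 4 23 → sum 69
18 4 23 5 → sum 50
4 23 5 10 → sum 42
23 5 10 24 → sum 62
5 10 24 8 → sum 47
10 24 8 15 → sum 57
24 8 15 16 → sum 63
8 15 16 17 → sum 56
15 16 17 20 → sum 68
16 17 20 6 → sum 59
17 20 6 20 → sum 63
Smallest of these is 42.

42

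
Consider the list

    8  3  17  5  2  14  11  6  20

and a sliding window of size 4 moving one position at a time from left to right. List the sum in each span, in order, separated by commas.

33, 27, 38, 32, 33, 51

(8, 3, 17, 5) → sum 33
(3, 17, 5, 2) → sum 27
(17, 5, 2, 14) → sum 38
(5, 2, 14, 11) → sum 32
(2, 14, 11, 6) → sum 33
(14, 11, 6, 20) → sum 51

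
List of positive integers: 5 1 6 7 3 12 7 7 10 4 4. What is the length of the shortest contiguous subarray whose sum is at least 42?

6

add 5: running sum 5 < 42
add 1: running sum 6 < 42
add 6: running sum 12 < 42
add 7: running sum 19 < 42
add 3: running sum 22 < 42
add 12: running sum 34 < 42
add 7: running sum 41 < 42
end 7: [6, 7, 3, 12, 7, 7] sum 42, len 6
end 8: [7, 3, 12, 7, 7, 10] sum 46, len 6
end 9: [3, 12, 7, 7, 10, 4] sum 43, len 6
end 10: [12, 7, 7, 10, 4, 4] sum 44, len 6
Shortest qualifying length: 6.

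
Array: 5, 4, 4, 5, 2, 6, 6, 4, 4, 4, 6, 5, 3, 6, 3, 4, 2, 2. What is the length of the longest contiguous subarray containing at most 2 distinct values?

6

add 5: window [5] (1 distinct), len 1
add 4: window [5, 4] (2 distinct), len 2
add 4: window [5, 4, 4] (2 distinct), len 3
add 5: window [5, 4, 4, 5] (2 distinct), len 4
add 2: window [5, 2] (2 distinct), len 2
add 6: window [2, 6] (2 distinct), len 2
add 6: window [2, 6, 6] (2 distinct), len 3
add 4: window [6, 6, 4] (2 distinct), len 3
add 4: window [6, 6, 4, 4] (2 distinct), len 4
add 4: window [6, 6, 4, 4, 4] (2 distinct), len 5
add 6: window [6, 6, 4, 4, 4, 6] (2 distinct), len 6
add 5: window [6, 5] (2 distinct), len 2
add 3: window [5, 3] (2 distinct), len 2
add 6: window [3, 6] (2 distinct), len 2
add 3: window [3, 6, 3] (2 distinct), len 3
add 4: window [3, 4] (2 distinct), len 2
add 2: window [4, 2] (2 distinct), len 2
add 2: window [4, 2, 2] (2 distinct), len 3
Longest length with ≤2 distinct: 6.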